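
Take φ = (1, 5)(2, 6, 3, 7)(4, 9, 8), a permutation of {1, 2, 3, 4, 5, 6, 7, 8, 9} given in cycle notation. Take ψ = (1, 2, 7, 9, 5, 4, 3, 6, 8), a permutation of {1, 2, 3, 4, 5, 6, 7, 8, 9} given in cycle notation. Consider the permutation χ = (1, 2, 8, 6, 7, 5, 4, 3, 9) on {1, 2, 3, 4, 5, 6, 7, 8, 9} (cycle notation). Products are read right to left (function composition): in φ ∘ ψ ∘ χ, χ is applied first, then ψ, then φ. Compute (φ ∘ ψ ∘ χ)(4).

3

Apply the permutations in order: χ(4) = 3, then ψ(3) = 6, then φ(6) = 3. So (φ ∘ ψ ∘ χ)(4) = 3.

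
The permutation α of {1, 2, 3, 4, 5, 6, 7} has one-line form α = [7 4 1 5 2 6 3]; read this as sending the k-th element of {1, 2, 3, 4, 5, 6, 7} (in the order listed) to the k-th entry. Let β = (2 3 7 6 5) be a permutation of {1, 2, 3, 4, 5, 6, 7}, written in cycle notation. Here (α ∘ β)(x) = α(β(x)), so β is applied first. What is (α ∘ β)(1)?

(α ∘ β)(1) = α(β(1)). β(1) = 1, then α(1) = 7. So (α ∘ β)(1) = 7.

7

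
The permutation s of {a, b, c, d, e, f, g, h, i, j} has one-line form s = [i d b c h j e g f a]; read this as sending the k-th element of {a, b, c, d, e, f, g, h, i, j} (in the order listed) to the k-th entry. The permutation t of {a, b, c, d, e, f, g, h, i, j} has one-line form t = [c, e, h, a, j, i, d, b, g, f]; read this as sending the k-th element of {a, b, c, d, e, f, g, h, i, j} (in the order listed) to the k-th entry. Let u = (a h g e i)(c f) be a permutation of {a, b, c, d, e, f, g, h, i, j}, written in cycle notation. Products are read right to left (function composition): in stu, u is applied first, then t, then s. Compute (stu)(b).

(stu)(b) = s(t(u(b))). u(b) = b, then t(b) = e, then s(e) = h, so the result is h.

h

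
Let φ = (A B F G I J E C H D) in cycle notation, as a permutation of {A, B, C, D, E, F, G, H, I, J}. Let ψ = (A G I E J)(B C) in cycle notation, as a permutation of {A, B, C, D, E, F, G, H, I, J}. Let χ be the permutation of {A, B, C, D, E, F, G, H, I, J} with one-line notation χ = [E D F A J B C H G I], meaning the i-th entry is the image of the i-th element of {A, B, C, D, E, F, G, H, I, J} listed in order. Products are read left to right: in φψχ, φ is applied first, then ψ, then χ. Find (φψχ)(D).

(φψχ)(D) = χ(ψ(φ(D))). φ(D) = A, then ψ(A) = G, then χ(G) = C, so the result is C.

C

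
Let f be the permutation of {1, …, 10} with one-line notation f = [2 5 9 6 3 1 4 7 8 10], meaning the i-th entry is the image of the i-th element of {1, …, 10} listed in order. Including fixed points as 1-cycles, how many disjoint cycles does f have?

The cycle decomposition is (1, 2, 5, 3, 9, 8, 7, 4, 6)(10), which has 2 cycles (counting 1-cycles).

2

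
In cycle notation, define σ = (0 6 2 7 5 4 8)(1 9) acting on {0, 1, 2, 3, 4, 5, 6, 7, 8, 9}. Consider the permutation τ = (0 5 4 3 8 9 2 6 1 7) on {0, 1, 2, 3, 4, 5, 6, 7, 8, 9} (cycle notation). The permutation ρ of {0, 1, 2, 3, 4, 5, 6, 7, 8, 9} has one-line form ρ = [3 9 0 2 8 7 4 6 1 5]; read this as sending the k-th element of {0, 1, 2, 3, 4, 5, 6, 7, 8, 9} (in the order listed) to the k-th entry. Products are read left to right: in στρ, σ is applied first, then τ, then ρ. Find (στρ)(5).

2

Chase 5: σ(5) = 4; τ(4) = 3; ρ(3) = 2. Hence (στρ)(5) = 2.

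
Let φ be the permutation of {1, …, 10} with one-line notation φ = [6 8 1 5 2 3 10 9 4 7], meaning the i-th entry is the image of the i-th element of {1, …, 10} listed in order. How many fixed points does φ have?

0

No element satisfies φ(x) = x, so there are 0 fixed points.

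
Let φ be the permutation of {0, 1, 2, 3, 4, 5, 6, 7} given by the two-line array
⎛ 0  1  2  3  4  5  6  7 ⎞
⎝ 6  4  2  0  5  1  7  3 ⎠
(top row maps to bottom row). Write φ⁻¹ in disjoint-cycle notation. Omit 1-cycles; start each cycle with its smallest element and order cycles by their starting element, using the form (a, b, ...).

The cycle decomposition of φ is (0, 6, 7, 3)(1, 4, 5).
The inverse reverses every cycle; in canonical form, φ⁻¹ = (0, 3, 7, 6)(1, 5, 4).

(0, 3, 7, 6)(1, 5, 4)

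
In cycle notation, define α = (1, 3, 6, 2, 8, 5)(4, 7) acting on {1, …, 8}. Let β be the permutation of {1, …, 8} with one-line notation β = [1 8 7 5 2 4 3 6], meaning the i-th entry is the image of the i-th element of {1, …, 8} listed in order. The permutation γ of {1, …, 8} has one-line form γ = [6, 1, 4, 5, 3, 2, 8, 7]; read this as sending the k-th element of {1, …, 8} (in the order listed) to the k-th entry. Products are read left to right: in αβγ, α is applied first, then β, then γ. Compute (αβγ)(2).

Apply the permutations in order: α(2) = 8, then β(8) = 6, then γ(6) = 2. So (αβγ)(2) = 2.

2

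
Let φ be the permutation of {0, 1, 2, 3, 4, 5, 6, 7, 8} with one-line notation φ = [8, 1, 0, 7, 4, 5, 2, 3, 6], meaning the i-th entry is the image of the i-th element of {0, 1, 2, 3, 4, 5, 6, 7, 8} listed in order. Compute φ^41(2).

Tracing 2 → 0 → … returns to 2 after 4 steps, so 2 lies in a 4-cycle (0 8 6 2).
On a 4-cycle, φ^4 is the identity, so φ^41 = φ^1 there (41 ≡ 1 mod 4).
Stepping 1 place around the cycle: 2 → 0.

0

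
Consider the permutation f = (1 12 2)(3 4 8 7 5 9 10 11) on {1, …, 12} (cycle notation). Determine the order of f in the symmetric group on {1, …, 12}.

24

The disjoint cycles have lengths 8, 3, 1.
The order of f is the least common multiple of its cycle lengths: lcm(8, 3) = 24.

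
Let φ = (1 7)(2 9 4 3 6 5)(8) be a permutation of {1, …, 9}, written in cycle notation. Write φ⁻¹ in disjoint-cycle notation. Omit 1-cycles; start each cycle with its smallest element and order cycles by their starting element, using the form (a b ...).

(1 7)(2 5 6 3 4 9)

If φ sends a → b within a cycle, φ⁻¹ sends b → a; equivalently, reverse each cycle.
After reversing and putting each cycle's least element first, φ⁻¹ = (1 7)(2 5 6 3 4 9).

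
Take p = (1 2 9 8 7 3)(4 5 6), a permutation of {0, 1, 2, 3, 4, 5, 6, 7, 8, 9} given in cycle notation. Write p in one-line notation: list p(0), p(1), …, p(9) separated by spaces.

Image by image: 0→0, 1→2, 2→9, 3→1, 4→5, 5→6, 6→4, 7→3, 8→7, 9→8.
So the one-line form is 0 2 9 1 5 6 4 3 7 8.

0 2 9 1 5 6 4 3 7 8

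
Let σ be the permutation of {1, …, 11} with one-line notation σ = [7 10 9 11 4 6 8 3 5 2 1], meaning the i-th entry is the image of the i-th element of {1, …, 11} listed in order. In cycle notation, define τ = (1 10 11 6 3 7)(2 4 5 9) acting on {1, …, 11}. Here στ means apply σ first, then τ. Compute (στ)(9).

9

(στ)(9) = τ(σ(9)). σ(9) = 5, then τ(5) = 9. So (στ)(9) = 9.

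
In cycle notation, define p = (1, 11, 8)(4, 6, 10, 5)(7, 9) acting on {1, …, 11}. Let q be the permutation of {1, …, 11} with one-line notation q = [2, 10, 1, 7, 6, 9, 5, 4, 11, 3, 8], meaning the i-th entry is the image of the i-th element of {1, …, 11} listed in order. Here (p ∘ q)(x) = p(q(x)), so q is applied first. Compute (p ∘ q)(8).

First apply q: q(8) = 4, then p(4) = 6. Thus (p ∘ q)(8) = 6.

6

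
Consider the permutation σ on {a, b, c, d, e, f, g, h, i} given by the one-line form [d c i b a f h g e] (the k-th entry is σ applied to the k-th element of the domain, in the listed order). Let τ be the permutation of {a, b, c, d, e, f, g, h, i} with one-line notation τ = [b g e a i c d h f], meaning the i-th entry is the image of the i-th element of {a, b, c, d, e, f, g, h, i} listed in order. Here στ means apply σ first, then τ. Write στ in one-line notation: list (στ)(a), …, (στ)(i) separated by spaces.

(στ)(x) = τ(σ(x)). Computing each image: τ(σ(a)) = τ(d) = a, τ(σ(b)) = τ(c) = e, τ(σ(c)) = τ(i) = f, τ(σ(d)) = τ(b) = g, τ(σ(e)) = τ(a) = b, τ(σ(f)) = τ(f) = c, τ(σ(g)) = τ(h) = h, τ(σ(h)) = τ(g) = d, τ(σ(i)) = τ(e) = i.
Hence στ = [a e f g b c h d i].

a e f g b c h d i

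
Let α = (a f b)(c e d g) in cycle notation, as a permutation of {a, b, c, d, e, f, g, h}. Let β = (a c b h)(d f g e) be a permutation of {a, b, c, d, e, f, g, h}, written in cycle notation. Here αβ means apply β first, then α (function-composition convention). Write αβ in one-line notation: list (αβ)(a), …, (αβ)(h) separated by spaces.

e h a b g c d f

Chase each element through β then α: a → c → e; b → h → h; c → b → a; d → f → b; e → d → g; f → g → c; g → e → d; h → a → f.
So αβ in one-line form is e h a b g c d f.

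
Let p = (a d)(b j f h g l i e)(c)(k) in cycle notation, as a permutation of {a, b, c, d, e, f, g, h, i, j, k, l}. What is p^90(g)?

g lies in the 8-cycle (b j f h g l i e).
On an 8-cycle, p^8 is the identity, so p^90 = p^2 there (90 ≡ 2 mod 8).
Advancing 2 steps from g: g → l → i.

i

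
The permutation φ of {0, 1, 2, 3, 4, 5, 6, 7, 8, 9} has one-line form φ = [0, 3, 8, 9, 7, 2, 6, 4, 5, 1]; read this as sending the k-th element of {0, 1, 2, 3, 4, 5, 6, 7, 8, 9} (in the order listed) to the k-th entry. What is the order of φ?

Decomposing into disjoint cycles gives cycle lengths 3, 3, 2, 1, 1.
The order of φ is the least common multiple of its cycle lengths: lcm(3, 3, 2) = 6.

6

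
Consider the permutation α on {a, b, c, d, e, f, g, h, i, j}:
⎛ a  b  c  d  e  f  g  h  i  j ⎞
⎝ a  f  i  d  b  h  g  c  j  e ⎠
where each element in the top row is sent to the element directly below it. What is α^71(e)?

Tracing e → b → … returns to e after 7 steps, so e lies in a 7-cycle (b, f, h, c, i, j, e).
On a 7-cycle, α^7 is the identity, so α^71 = α^1 there (71 ≡ 1 mod 7).
Stepping 1 place around the cycle: e → b.

b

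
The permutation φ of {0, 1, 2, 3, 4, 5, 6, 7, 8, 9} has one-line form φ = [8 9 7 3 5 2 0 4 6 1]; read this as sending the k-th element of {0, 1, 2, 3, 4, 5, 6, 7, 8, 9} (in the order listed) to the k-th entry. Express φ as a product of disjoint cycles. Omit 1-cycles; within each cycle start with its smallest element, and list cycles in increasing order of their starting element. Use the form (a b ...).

(0 8 6)(1 9)(2 7 4 5)

From 0: 0 → 8 → 6 → 0, closing the cycle (0 8 6).
Continuing from each remaining unvisited element yields (0 8 6)(1 9)(2 7 4 5).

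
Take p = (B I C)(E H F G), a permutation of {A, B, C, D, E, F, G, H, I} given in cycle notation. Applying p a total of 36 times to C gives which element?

C lies in the 3-cycle (B I C).
On a 3-cycle, p^3 is the identity, so p^36 = p^0 there (36 ≡ 0 mod 3).
So p^36(C) = C.

C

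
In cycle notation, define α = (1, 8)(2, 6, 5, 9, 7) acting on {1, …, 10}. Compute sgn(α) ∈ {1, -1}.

-1

The cycle lengths are 5, 2, 1, 1, 1.
A cycle is odd iff its length is even; α has 1 even-length cycle, so sgn(α) = (−1)^1 and α is odd.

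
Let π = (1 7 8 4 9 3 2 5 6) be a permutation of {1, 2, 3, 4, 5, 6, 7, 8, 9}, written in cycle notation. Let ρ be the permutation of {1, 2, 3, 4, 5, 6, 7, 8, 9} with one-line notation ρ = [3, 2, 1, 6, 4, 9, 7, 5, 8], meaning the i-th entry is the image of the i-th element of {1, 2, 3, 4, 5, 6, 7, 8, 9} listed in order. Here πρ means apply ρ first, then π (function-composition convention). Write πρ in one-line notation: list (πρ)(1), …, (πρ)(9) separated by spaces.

Chase each element through ρ then π: 1 → 3 → 2; 2 → 2 → 5; 3 → 1 → 7; 4 → 6 → 1; 5 → 4 → 9; 6 → 9 → 3; 7 → 7 → 8; 8 → 5 → 6; 9 → 8 → 4.
Collecting the images, πρ = [2 5 7 1 9 3 8 6 4].

2 5 7 1 9 3 8 6 4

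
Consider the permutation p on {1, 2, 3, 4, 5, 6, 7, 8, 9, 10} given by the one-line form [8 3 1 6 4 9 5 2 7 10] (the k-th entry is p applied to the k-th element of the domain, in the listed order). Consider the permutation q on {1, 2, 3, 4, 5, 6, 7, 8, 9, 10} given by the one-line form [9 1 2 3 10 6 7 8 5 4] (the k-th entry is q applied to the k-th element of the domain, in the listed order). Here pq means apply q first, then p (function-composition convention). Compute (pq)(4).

First apply q: q(4) = 3, then p(3) = 1. Thus (pq)(4) = 1.

1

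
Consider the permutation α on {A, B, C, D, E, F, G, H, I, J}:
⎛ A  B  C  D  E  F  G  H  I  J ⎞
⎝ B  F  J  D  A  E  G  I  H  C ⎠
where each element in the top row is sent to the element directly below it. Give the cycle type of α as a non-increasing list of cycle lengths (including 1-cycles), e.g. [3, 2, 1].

The disjoint cycles are (A B F E)(C J)(D)(G)(H I), with lengths 4, 2, 2, 1, 1 in non-increasing order.

[4, 2, 2, 1, 1]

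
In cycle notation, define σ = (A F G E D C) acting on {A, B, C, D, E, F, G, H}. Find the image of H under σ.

H

H does not appear in any cycle of σ, so it is a fixed point: σ(H) = H.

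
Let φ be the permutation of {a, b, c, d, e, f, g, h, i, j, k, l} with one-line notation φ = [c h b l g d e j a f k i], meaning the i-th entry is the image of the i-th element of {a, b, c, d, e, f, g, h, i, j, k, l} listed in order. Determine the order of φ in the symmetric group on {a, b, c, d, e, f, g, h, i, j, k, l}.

18

Decomposing into disjoint cycles gives cycle lengths 9, 2, 1.
The order of φ is the least common multiple of its cycle lengths: lcm(9, 2) = 18.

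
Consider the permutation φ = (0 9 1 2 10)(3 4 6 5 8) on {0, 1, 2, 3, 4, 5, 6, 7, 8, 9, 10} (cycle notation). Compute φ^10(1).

1 lies in the 5-cycle (0 9 1 2 10).
Powers repeat with period 5 on this cycle, and 10 mod 5 = 0, so φ^10(1) = φ^0(1).
So φ^10(1) = 1.

1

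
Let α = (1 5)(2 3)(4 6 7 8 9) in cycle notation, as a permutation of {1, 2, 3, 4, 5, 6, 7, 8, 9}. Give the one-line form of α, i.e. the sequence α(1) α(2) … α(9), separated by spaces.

Reading each image from the cycles: 1↦5, 2↦3, 3↦2, 4↦6, 5↦1, 6↦7, 7↦8, 8↦9, 9↦4.
So the one-line form is 5 3 2 6 1 7 8 9 4.

5 3 2 6 1 7 8 9 4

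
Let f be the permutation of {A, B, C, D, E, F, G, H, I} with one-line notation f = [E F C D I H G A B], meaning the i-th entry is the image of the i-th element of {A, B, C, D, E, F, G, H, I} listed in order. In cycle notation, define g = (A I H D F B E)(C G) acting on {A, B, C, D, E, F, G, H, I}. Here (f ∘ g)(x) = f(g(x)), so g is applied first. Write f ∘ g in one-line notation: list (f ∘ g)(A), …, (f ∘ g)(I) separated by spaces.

Chase each element through g then f: A → I → B; B → E → I; C → G → G; D → F → H; E → A → E; F → B → F; G → C → C; H → D → D; I → H → A.
So f ∘ g in one-line form is B I G H E F C D A.

B I G H E F C D A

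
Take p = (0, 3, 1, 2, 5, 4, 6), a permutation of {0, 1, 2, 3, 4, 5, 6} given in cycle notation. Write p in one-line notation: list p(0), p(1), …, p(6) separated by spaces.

3 2 5 1 6 4 0

Reading each image from the cycles: 0↦3, 1↦2, 2↦5, 3↦1, 4↦6, 5↦4, 6↦0.
Listing these in domain order gives 3 2 5 1 6 4 0.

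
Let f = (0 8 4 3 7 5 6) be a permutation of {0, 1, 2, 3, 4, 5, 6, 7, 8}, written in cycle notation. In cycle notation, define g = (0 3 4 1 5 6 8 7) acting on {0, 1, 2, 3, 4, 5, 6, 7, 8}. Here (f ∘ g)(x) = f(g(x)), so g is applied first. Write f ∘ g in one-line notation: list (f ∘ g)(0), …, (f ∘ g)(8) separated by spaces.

(f ∘ g)(x) = f(g(x)). Computing each image: f(g(0)) = f(3) = 7, f(g(1)) = f(5) = 6, f(g(2)) = f(2) = 2, f(g(3)) = f(4) = 3, f(g(4)) = f(1) = 1, f(g(5)) = f(6) = 0, f(g(6)) = f(8) = 4, f(g(7)) = f(0) = 8, f(g(8)) = f(7) = 5.
Hence f ∘ g = [7 6 2 3 1 0 4 8 5].

7 6 2 3 1 0 4 8 5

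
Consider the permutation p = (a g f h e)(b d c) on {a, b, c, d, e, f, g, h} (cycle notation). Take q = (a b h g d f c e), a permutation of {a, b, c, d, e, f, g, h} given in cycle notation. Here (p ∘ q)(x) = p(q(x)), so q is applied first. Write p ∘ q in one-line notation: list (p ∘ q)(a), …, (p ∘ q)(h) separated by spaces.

(p ∘ q)(x) = p(q(x)). Computing each image: p(q(a)) = p(b) = d, p(q(b)) = p(h) = e, p(q(c)) = p(e) = a, p(q(d)) = p(f) = h, p(q(e)) = p(a) = g, p(q(f)) = p(c) = b, p(q(g)) = p(d) = c, p(q(h)) = p(g) = f.
Hence p ∘ q = [d e a h g b c f].

d e a h g b c f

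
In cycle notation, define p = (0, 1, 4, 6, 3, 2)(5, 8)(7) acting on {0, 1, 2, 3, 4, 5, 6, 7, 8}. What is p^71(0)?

2

0 lies in the 6-cycle (0, 1, 4, 6, 3, 2).
Powers repeat with period 6 on this cycle, and 71 mod 6 = 5, so p^71(0) = p^5(0).
Stepping 5 places around the cycle: 0 → 1 → 4 → 6 → 3 → 2.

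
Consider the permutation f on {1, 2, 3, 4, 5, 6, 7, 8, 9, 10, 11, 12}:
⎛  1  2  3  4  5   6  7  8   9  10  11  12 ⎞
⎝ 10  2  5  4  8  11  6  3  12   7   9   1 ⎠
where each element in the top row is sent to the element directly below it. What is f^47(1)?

9

Tracing 1 → 10 → … returns to 1 after 7 steps, so 1 lies in a 7-cycle (1 10 7 6 11 9 12).
On a 7-cycle, f^7 is the identity, so f^47 = f^5 there (47 ≡ 5 mod 7).
Stepping 5 places around the cycle: 1 → 10 → 7 → 6 → 11 → 9.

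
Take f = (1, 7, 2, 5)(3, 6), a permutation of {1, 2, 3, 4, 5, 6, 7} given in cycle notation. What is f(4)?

4

4 does not appear in any cycle of f, so it is a fixed point: f(4) = 4.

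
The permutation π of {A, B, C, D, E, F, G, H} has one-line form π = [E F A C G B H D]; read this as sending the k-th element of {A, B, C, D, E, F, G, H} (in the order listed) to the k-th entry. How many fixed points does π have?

0

No element satisfies π(x) = x, so there are 0 fixed points.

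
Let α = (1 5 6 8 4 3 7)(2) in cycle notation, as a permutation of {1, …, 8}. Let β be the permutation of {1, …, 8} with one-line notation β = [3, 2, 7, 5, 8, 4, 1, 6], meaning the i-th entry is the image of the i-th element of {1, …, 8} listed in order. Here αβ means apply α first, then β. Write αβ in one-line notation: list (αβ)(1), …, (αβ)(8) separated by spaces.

For each element, apply α then β: 1 → 5 → 8; 2 → 2 → 2; 3 → 7 → 1; 4 → 3 → 7; 5 → 6 → 4; 6 → 8 → 6; 7 → 1 → 3; 8 → 4 → 5.
So αβ in one-line form is 8 2 1 7 4 6 3 5.

8 2 1 7 4 6 3 5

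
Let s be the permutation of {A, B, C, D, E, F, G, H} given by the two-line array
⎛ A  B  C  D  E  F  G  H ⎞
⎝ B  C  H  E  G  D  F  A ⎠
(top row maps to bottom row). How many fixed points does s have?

No element satisfies s(x) = x, so there are 0 fixed points.

0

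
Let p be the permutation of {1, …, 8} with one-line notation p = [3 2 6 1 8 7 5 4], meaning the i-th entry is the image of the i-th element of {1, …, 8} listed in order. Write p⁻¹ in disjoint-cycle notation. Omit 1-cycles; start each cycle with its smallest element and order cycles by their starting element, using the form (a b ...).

(1 4 8 5 7 6 3)

First write p in disjoint cycles: (1 3 6 7 5 8 4).
The inverse reverses every cycle; in canonical form, p⁻¹ = (1 4 8 5 7 6 3).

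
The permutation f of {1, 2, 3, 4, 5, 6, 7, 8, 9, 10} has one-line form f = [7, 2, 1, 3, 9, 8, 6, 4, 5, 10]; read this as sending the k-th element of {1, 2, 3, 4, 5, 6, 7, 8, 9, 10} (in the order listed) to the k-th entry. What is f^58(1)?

4

Tracing 1 → 7 → … returns to 1 after 6 steps, so 1 lies in a 6-cycle (1 7 6 8 4 3).
On a 6-cycle, f^6 is the identity, so f^58 = f^4 there (58 ≡ 4 mod 6).
Stepping 4 places around the cycle: 1 → 7 → 6 → 8 → 4.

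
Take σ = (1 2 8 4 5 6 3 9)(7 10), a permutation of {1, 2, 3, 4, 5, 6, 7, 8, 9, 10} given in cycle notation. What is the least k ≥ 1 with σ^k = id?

The disjoint cycles have lengths 8, 2.
The order of σ is the least common multiple of its cycle lengths: lcm(8, 2) = 8.

8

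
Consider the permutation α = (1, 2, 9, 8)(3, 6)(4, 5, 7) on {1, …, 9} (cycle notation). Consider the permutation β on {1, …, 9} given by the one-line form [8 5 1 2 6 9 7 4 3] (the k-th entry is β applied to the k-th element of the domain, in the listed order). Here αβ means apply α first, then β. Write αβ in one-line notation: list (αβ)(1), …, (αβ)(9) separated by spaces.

5 3 9 6 7 1 2 8 4

(αβ)(x) = β(α(x)). Computing each image: β(α(1)) = β(2) = 5, β(α(2)) = β(9) = 3, β(α(3)) = β(6) = 9, β(α(4)) = β(5) = 6, β(α(5)) = β(7) = 7, β(α(6)) = β(3) = 1, β(α(7)) = β(4) = 2, β(α(8)) = β(1) = 8, β(α(9)) = β(8) = 4.
Hence αβ = [5 3 9 6 7 1 2 8 4].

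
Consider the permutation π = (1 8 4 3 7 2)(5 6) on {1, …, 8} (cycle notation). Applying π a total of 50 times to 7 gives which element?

1

7 lies in the 6-cycle (1 8 4 3 7 2).
Powers repeat with period 6 on this cycle, and 50 mod 6 = 2, so π^50(7) = π^2(7).
Advancing 2 steps from 7: 7 → 2 → 1.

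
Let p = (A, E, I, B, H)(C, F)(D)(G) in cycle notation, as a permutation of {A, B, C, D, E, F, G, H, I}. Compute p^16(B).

B lies in the 5-cycle (A, E, I, B, H).
Since the cycle has length 5, p^16 acts on it the same as p^1 (16 mod 5 = 1).
Stepping 1 place around the cycle: B → H.

H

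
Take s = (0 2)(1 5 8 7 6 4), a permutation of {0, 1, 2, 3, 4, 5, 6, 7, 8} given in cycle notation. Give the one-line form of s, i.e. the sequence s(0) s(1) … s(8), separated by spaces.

2 5 0 3 1 8 4 6 7

Image by image: 0→2, 1→5, 2→0, 3→3, 4→1, 5→8, 6→4, 7→6, 8→7.
Listing these in domain order gives 2 5 0 3 1 8 4 6 7.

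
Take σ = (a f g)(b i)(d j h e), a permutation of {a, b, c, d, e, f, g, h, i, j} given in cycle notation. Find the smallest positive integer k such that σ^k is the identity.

12

The disjoint cycles have lengths 4, 3, 2, 1.
The order of σ is the least common multiple of its cycle lengths: lcm(4, 3, 2) = 12.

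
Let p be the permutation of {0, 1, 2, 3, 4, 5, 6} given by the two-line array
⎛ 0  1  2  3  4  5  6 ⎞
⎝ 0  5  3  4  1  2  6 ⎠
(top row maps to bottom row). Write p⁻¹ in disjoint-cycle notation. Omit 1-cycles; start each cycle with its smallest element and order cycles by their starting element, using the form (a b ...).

First write p in disjoint cycles: (1 5 2 3 4).
The inverse reverses every cycle; in canonical form, p⁻¹ = (1 4 3 2 5).

(1 4 3 2 5)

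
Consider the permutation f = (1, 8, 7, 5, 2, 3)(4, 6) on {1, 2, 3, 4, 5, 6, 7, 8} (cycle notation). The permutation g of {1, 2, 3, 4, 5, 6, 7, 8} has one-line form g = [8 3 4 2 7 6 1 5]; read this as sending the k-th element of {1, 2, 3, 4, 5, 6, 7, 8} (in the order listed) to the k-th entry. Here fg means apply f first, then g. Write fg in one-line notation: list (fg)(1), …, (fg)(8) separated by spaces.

5 4 8 6 3 2 7 1

Chase each element through f then g: 1 → 8 → 5; 2 → 3 → 4; 3 → 1 → 8; 4 → 6 → 6; 5 → 2 → 3; 6 → 4 → 2; 7 → 5 → 7; 8 → 7 → 1.
So fg in one-line form is 5 4 8 6 3 2 7 1.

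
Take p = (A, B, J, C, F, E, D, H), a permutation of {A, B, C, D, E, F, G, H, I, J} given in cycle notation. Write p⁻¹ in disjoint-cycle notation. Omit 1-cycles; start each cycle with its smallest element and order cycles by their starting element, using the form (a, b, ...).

(A, H, D, E, F, C, J, B)

Inverting a permutation written in cycle notation just reverses the order within every cycle.
Reversing each cycle of p and rotating so the smallest element leads gives (A, H, D, E, F, C, J, B).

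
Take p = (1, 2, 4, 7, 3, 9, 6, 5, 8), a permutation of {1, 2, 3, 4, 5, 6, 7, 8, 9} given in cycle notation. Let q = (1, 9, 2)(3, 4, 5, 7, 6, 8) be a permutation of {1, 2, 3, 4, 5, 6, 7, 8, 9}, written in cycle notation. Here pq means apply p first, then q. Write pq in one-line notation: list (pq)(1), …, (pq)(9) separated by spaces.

(pq)(x) = q(p(x)). Computing each image: q(p(1)) = q(2) = 1, q(p(2)) = q(4) = 5, q(p(3)) = q(9) = 2, q(p(4)) = q(7) = 6, q(p(5)) = q(8) = 3, q(p(6)) = q(5) = 7, q(p(7)) = q(3) = 4, q(p(8)) = q(1) = 9, q(p(9)) = q(6) = 8.
Hence pq = [1 5 2 6 3 7 4 9 8].

1 5 2 6 3 7 4 9 8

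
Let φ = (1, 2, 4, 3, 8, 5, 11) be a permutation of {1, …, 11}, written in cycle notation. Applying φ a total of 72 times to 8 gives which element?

8 lies in the 7-cycle (1, 2, 4, 3, 8, 5, 11).
On a 7-cycle, φ^7 is the identity, so φ^72 = φ^2 there (72 ≡ 2 mod 7).
Advancing 2 steps from 8: 8 → 5 → 11.

11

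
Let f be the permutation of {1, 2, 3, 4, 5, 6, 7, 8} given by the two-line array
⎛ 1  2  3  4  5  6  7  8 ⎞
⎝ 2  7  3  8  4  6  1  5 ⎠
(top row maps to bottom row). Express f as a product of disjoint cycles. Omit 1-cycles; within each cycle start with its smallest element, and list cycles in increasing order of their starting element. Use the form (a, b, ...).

From 1: 1 → 2 → 7 → 1, closing the cycle (1, 2, 7).
Continuing from each remaining unvisited element yields (1, 2, 7)(4, 8, 5).

(1, 2, 7)(4, 8, 5)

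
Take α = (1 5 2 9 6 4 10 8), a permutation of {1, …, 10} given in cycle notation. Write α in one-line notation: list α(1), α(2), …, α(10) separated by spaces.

5 9 3 10 2 4 7 1 6 8

Reading each image from the cycles: 1→5, 2→9, 3→3, 4→10, 5→2, 6→4, 7→7, 8→1, 9→6, 10→8.
Listing these in domain order gives 5 9 3 10 2 4 7 1 6 8.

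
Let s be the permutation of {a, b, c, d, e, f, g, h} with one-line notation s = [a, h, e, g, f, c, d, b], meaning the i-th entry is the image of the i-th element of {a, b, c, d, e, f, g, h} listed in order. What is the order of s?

6

Decomposing into disjoint cycles gives cycle lengths 3, 2, 2, 1.
The order is lcm(3, 2, 2) = 6.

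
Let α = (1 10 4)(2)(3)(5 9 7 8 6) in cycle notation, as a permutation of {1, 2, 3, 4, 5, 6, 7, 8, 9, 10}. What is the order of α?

15

The cycle type of α is (5, 3, 1, 1).
The order is lcm(5, 3) = 15.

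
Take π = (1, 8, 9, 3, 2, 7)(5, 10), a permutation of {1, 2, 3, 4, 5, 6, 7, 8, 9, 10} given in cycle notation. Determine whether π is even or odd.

The cycle lengths are 6, 2, 1, 1.
A cycle of length ℓ contributes ℓ−1 transpositions, so π is a product of 5 + 1 = 6 transpositions — even.

even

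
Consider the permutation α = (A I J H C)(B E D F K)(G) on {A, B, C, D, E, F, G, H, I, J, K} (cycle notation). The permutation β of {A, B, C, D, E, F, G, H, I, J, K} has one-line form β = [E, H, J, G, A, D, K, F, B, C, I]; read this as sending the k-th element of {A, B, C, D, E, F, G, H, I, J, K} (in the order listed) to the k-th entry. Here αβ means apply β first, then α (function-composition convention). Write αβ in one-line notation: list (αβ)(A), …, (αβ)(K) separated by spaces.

D C H G I F B K E A J

Chase each element through β then α: A → E → D; B → H → C; C → J → H; D → G → G; E → A → I; F → D → F; G → K → B; H → F → K; I → B → E; J → C → A; K → I → J.
So αβ in one-line form is D C H G I F B K E A J.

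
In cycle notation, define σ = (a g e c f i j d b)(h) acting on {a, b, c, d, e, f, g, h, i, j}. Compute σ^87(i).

e

i lies in the 9-cycle (a g e c f i j d b).
Since the cycle has length 9, σ^87 acts on it the same as σ^6 (87 mod 9 = 6).
Advancing 6 steps from i: i → j → d → b → a → g → e.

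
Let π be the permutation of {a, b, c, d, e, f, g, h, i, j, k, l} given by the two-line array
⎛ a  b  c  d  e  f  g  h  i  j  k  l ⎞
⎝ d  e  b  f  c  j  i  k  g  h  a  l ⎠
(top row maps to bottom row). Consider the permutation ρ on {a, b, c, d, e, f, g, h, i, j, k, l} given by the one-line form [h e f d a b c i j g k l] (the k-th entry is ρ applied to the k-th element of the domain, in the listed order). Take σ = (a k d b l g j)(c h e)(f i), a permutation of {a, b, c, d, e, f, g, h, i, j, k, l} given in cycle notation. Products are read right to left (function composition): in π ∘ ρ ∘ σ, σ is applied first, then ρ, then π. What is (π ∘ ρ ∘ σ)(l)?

Apply the permutations in order: σ(l) = g, then ρ(g) = c, then π(c) = b. So (π ∘ ρ ∘ σ)(l) = b.

b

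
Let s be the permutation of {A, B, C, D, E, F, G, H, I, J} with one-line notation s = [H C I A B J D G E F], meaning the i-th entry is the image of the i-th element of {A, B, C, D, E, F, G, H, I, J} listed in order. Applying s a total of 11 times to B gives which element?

E

Tracing B → C → … returns to B after 4 steps, so B lies in a 4-cycle (B, C, I, E).
Powers repeat with period 4 on this cycle, and 11 mod 4 = 3, so s^11(B) = s^3(B).
Stepping 3 places around the cycle: B → C → I → E.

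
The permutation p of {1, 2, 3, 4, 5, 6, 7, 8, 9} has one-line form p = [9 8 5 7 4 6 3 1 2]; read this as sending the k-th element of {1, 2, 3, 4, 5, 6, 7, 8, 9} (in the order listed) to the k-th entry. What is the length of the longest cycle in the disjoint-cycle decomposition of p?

4

Decomposing into disjoint cycles gives (1, 9, 2, 8)(3, 5, 4, 7); the longest has length 4.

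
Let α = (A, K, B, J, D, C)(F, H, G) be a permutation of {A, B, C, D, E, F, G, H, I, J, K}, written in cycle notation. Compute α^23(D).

D lies in the 6-cycle (A, K, B, J, D, C).
On a 6-cycle, α^6 is the identity, so α^23 = α^5 there (23 ≡ 5 mod 6).
Advancing 5 steps from D: D → C → A → K → B → J.

J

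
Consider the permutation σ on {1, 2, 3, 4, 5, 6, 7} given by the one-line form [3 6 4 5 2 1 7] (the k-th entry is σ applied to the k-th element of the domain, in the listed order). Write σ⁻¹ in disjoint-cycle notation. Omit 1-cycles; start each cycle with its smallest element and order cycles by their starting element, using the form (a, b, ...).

(1, 6, 2, 5, 4, 3)

First write σ in disjoint cycles: (1, 3, 4, 5, 2, 6).
The inverse reverses every cycle; in canonical form, σ⁻¹ = (1, 6, 2, 5, 4, 3).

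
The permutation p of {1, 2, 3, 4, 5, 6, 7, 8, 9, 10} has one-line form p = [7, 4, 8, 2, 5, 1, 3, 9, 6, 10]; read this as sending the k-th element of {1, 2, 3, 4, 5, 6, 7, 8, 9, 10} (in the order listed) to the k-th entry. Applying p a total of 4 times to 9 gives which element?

3

Tracing 9 → 6 → … returns to 9 after 6 steps, so 9 lies in a 6-cycle (1, 7, 3, 8, 9, 6).
Stepping 4 places around the cycle: 9 → 6 → 1 → 7 → 3.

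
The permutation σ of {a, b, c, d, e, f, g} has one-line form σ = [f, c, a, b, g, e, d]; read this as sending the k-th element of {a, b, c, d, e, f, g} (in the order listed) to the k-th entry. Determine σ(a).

f

a is element number 1 of the domain, and entry number 1 of the one-line form is f, so σ(a) = f.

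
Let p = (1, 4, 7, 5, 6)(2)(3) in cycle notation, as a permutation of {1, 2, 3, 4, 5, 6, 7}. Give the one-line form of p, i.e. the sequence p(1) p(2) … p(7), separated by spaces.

4 2 3 7 6 1 5

Reading each image from the cycles: 1→4, 2→2, 3→3, 4→7, 5→6, 6→1, 7→5.
So the one-line form is 4 2 3 7 6 1 5.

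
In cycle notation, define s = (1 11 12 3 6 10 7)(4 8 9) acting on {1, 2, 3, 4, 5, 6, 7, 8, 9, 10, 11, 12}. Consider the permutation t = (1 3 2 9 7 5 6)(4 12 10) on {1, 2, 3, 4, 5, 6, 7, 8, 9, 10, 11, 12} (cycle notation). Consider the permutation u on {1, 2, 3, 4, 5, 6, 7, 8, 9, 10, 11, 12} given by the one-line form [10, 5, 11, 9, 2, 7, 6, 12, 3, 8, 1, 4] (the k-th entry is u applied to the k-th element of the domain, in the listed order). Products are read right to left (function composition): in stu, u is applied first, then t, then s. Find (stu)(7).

11

Chase 7: u(7) = 6; t(6) = 1; s(1) = 11. Hence (stu)(7) = 11.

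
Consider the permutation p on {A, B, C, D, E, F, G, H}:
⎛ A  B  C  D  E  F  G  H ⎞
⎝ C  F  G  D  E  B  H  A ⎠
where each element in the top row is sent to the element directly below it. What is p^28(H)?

H

Tracing H → A → … returns to H after 4 steps, so H lies in a 4-cycle (A, C, G, H).
Since the cycle has length 4, p^28 acts on it the same as p^0 (28 mod 4 = 0).
So p^28(H) = H.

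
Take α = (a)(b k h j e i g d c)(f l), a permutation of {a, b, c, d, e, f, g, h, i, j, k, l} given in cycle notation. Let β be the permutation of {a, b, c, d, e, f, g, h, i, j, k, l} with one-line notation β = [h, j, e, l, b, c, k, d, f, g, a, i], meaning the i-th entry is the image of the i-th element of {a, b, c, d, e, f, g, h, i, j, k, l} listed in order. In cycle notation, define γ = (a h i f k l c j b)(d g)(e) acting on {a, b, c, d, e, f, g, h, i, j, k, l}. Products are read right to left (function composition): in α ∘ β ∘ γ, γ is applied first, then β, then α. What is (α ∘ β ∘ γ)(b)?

j

Chase b: γ(b) = a; β(a) = h; α(h) = j. Hence (α ∘ β ∘ γ)(b) = j.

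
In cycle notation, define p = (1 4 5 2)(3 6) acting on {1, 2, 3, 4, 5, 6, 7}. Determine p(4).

In the cycle (1 4 5 2), 4 is followed by 5, so p(4) = 5.

5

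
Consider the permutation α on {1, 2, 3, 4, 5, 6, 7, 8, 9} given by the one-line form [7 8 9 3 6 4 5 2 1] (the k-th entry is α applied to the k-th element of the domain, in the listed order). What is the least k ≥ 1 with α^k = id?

14

Writing α as disjoint cycles, the cycle lengths are 7, 2.
The order is lcm(7, 2) = 14.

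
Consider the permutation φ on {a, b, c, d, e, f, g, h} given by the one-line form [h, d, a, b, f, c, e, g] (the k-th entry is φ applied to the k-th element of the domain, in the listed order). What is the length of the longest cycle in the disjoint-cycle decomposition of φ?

6

Decomposing into disjoint cycles gives (a h g e f c)(b d); the longest has length 6.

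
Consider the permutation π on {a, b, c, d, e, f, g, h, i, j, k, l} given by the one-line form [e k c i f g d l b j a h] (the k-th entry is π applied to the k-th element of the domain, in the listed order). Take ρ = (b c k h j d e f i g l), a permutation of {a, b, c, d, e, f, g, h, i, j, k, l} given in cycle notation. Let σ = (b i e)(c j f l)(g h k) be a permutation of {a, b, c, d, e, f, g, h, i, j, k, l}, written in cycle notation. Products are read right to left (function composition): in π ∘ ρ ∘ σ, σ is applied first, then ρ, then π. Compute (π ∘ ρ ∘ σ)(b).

(π ∘ ρ ∘ σ)(b) = π(ρ(σ(b))). σ(b) = i, then ρ(i) = g, then π(g) = d, so the result is d.

d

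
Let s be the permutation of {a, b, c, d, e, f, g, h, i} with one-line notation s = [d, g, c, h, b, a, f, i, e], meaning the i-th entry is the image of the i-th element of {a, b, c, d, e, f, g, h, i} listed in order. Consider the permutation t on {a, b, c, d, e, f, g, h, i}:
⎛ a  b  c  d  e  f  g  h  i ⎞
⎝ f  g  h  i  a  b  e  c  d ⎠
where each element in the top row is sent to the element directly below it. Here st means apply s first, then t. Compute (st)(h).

(st)(h) = t(s(h)). s(h) = i, then t(i) = d. So (st)(h) = d.

d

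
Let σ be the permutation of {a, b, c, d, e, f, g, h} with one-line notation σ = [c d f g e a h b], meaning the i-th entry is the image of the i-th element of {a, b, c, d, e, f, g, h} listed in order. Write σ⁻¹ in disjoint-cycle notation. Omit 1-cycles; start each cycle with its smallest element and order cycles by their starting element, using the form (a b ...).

(a f c)(b h g d)

First write σ in disjoint cycles: (a c f)(b d g h).
Reversing each cycle (and rotating so the smallest element leads) gives σ⁻¹ = (a f c)(b h g d).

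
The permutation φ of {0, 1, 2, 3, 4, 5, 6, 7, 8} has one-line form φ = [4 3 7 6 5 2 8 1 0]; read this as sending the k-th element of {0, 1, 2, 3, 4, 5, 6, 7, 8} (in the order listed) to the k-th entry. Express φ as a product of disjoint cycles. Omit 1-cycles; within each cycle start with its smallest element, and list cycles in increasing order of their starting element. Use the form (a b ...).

Iterating φ from 0 gives 0 → 4 → 5 → 2 → 7 → 1 → 3 → 6 → 8 → 0; that is the 9-cycle (0 4 5 2 7 1 3 6 8).
Continuing from each remaining unvisited element yields (0 4 5 2 7 1 3 6 8).

(0 4 5 2 7 1 3 6 8)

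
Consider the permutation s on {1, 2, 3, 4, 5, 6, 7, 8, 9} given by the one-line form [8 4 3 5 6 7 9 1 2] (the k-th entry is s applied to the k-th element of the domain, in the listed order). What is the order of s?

The disjoint-cycle form of s has cycle lengths 6, 2, 1.
Since disjoint cycles commute, ord(s) = lcm(6, 2) = 6.

6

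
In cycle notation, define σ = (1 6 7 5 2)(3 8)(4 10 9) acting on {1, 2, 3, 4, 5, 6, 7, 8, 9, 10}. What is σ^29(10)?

10 lies in the 3-cycle (4 10 9).
Powers repeat with period 3 on this cycle, and 29 mod 3 = 2, so σ^29(10) = σ^2(10).
Stepping 2 places around the cycle: 10 → 9 → 4.

4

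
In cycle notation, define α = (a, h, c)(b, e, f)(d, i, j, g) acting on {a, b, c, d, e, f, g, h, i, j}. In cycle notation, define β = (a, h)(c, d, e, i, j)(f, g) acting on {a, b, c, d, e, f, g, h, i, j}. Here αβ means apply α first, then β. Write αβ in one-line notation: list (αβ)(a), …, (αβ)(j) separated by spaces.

For each element, apply α then β: a → h → a; b → e → i; c → a → h; d → i → j; e → f → g; f → b → b; g → d → e; h → c → d; i → j → c; j → g → f.
So αβ in one-line form is a i h j g b e d c f.

a i h j g b e d c f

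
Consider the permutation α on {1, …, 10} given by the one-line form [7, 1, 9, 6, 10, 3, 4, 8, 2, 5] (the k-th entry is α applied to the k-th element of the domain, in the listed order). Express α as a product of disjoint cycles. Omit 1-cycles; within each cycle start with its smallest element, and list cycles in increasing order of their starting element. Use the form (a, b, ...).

(1, 7, 4, 6, 3, 9, 2)(5, 10)

From 1: 1 → 7 → 4 → 6 → 3 → 9 → 2 → 1, closing the cycle (1, 7, 4, 6, 3, 9, 2).
Continuing from each remaining unvisited element yields (1, 7, 4, 6, 3, 9, 2)(5, 10).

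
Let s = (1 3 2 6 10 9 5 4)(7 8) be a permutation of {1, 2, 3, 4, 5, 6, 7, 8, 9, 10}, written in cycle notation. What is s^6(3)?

4

3 lies in the 8-cycle (1 3 2 6 10 9 5 4).
Stepping 6 places around the cycle: 3 → 2 → 6 → 10 → 9 → 5 → 4.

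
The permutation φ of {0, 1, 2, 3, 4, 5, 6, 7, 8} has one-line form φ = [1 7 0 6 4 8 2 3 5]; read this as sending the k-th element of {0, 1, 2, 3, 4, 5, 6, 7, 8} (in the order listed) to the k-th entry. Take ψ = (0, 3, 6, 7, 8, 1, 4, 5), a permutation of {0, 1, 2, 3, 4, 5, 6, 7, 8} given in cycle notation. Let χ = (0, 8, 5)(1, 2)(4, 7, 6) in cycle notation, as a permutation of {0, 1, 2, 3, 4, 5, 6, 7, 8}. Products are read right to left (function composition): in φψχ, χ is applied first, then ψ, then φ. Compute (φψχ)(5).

(φψχ)(5) = φ(ψ(χ(5))). χ(5) = 0, then ψ(0) = 3, then φ(3) = 6, so the result is 6.

6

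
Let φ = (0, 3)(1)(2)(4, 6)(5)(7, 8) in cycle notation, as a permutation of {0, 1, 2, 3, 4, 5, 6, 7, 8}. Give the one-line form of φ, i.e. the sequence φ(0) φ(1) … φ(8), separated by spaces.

3 1 2 0 6 5 4 8 7

Each element maps to the next entry in its cycle (wrapping to the front): 0↦3, 1↦1, 2↦2, 3↦0, 4↦6, 5↦5, 6↦4, 7↦8, 8↦7.
Listing these in domain order gives 3 1 2 0 6 5 4 8 7.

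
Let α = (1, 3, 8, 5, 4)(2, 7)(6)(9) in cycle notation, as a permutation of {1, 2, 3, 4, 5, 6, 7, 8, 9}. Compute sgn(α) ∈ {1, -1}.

-1

The cycle lengths are 5, 2, 1, 1.
A cycle is odd iff its length is even; α has 1 even-length cycle, so sgn(α) = (−1)^1 and α is odd.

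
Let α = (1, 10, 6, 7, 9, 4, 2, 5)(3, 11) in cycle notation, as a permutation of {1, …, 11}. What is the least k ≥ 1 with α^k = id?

8

The disjoint cycles have lengths 8, 2, 1.
The order is lcm(8, 2) = 8.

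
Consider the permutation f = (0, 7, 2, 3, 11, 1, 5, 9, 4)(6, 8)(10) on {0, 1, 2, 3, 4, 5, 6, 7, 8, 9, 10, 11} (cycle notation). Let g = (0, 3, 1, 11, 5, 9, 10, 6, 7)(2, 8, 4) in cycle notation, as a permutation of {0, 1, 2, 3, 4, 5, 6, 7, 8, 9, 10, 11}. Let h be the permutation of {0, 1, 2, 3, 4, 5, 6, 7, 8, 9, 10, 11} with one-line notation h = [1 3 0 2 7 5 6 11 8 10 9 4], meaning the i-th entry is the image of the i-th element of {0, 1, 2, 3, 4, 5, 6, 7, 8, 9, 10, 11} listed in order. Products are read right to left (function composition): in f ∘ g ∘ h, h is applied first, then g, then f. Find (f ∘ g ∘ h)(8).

0

Apply the permutations in order: h(8) = 8, then g(8) = 4, then f(4) = 0. So (f ∘ g ∘ h)(8) = 0.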